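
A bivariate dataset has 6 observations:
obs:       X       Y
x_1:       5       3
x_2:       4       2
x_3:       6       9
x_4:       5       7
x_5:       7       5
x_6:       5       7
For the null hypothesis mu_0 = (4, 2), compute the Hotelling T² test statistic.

Step 1 — sample mean vector:
  mean(X) = (5 + 4 + 6 + 5 + 7 + 5) / 6 = 32/6 = 5.3333
  mean(Y) = (3 + 2 + 9 + 7 + 5 + 7) / 6 = 33/6 = 5.5
  x̄ = (5.3333, 5.5),  deviation x̄ - mu_0 = (5.3333, 5.5) - (4, 2) = (1.3333, 3.5).

Step 2 — sample covariance matrix, S[i,j] = (1/(n-1)) · Σ_k (x_{k,i} - mean_i) · (x_{k,j} - mean_j), divisor n-1 = 5:
  S[X,X] = ((-0.3333)·(-0.3333) + (-1.3333)·(-1.3333) + (0.6667)·(0.6667) + (-0.3333)·(-0.3333) + (1.6667)·(1.6667) + (-0.3333)·(-0.3333)) / 5 = 5.3333/5 = 1.0667
  S[X,Y] = ((-0.3333)·(-2.5) + (-1.3333)·(-3.5) + (0.6667)·(3.5) + (-0.3333)·(1.5) + (1.6667)·(-0.5) + (-0.3333)·(1.5)) / 5 = 6/5 = 1.2
  S[Y,Y] = ((-2.5)·(-2.5) + (-3.5)·(-3.5) + (3.5)·(3.5) + (1.5)·(1.5) + (-0.5)·(-0.5) + (1.5)·(1.5)) / 5 = 35.5/5 = 7.1
  S = [[1.0667, 1.2],
 [1.2, 7.1]].

Step 3 — invert S. det(S) = 1.0667·7.1 - (1.2)² = 6.1333.
  S^{-1} = (1/det) · [[d, -b], [-b, a]] = [[1.1576, -0.1957],
 [-0.1957, 0.1739]].

Step 4 — quadratic form (x̄ - mu_0)^T · S^{-1} · (x̄ - mu_0):
  S^{-1} · (x̄ - mu_0) = (0.8587, 0.3478),
  (x̄ - mu_0)^T · [...] = (1.3333)·(0.8587) + (3.5)·(0.3478) = 2.3623.

Step 5 — scale by n: T² = 6 · 2.3623 = 14.1739.

T² ≈ 14.1739


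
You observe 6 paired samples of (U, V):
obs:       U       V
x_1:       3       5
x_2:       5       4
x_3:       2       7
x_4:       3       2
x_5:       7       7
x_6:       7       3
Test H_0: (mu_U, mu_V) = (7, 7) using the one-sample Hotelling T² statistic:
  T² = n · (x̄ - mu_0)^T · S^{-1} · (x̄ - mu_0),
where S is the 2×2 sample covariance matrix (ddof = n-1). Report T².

Step 1 — sample mean vector:
  mean(U) = (3 + 5 + 2 + 3 + 7 + 7) / 6 = 27/6 = 4.5
  mean(V) = (5 + 4 + 7 + 2 + 7 + 3) / 6 = 28/6 = 4.6667
  x̄ = (4.5, 4.6667),  deviation x̄ - mu_0 = (4.5, 4.6667) - (7, 7) = (-2.5, -2.3333).

Step 2 — sample covariance matrix, S[i,j] = (1/(n-1)) · Σ_k (x_{k,i} - mean_i) · (x_{k,j} - mean_j), divisor n-1 = 5:
  S[U,U] = ((-1.5)·(-1.5) + (0.5)·(0.5) + (-2.5)·(-2.5) + (-1.5)·(-1.5) + (2.5)·(2.5) + (2.5)·(2.5)) / 5 = 23.5/5 = 4.7
  S[U,V] = ((-1.5)·(0.3333) + (0.5)·(-0.6667) + (-2.5)·(2.3333) + (-1.5)·(-2.6667) + (2.5)·(2.3333) + (2.5)·(-1.6667)) / 5 = -1/5 = -0.2
  S[V,V] = ((0.3333)·(0.3333) + (-0.6667)·(-0.6667) + (2.3333)·(2.3333) + (-2.6667)·(-2.6667) + (2.3333)·(2.3333) + (-1.6667)·(-1.6667)) / 5 = 21.3333/5 = 4.2667
  S = [[4.7, -0.2],
 [-0.2, 4.2667]].

Step 3 — invert S. det(S) = 4.7·4.2667 - (-0.2)² = 20.0133.
  S^{-1} = (1/det) · [[d, -b], [-b, a]] = [[0.2132, 0.01],
 [0.01, 0.2348]].

Step 4 — quadratic form (x̄ - mu_0)^T · S^{-1} · (x̄ - mu_0):
  S^{-1} · (x̄ - mu_0) = (-0.5563, -0.573),
  (x̄ - mu_0)^T · [...] = (-2.5)·(-0.5563) + (-2.3333)·(-0.573) = 2.7276.

Step 5 — scale by n: T² = 6 · 2.7276 = 16.3658.

T² ≈ 16.3658


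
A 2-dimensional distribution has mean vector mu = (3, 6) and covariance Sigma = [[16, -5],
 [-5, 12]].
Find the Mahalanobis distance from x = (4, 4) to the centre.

Step 1 — centre the observation: (x - mu) = (1, -2).

Step 2 — invert Sigma. det(Sigma) = 16·12 - (-5)² = 167.
  Sigma^{-1} = (1/det) · [[d, -b], [-b, a]] = [[0.0719, 0.0299],
 [0.0299, 0.0958]].

Step 3 — form the quadratic (x - mu)^T · Sigma^{-1} · (x - mu):
  Sigma^{-1} · (x - mu) = (0.012, -0.1617).
  (x - mu)^T · [Sigma^{-1} · (x - mu)] = (1)·(0.012) + (-2)·(-0.1617) = 0.3353.

Step 4 — take square root: d = √(0.3353) ≈ 0.5791.

d(x, mu) = √(0.3353) ≈ 0.5791


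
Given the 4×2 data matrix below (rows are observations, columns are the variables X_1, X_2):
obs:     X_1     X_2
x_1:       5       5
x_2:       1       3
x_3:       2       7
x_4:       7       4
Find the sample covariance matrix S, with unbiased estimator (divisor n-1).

Step 1 — column means:
  mean(X_1) = (5 + 1 + 2 + 7) / 4 = 15/4 = 3.75
  mean(X_2) = (5 + 3 + 7 + 4) / 4 = 19/4 = 4.75

Step 2 — sample covariance S[i,j] = (1/(n-1)) · Σ_k (x_{k,i} - mean_i) · (x_{k,j} - mean_j), with n-1 = 3.
  S[X_1,X_1] = ((1.25)·(1.25) + (-2.75)·(-2.75) + (-1.75)·(-1.75) + (3.25)·(3.25)) / 3 = 22.75/3 = 7.5833
  S[X_1,X_2] = ((1.25)·(0.25) + (-2.75)·(-1.75) + (-1.75)·(2.25) + (3.25)·(-0.75)) / 3 = -1.25/3 = -0.4167
  S[X_2,X_2] = ((0.25)·(0.25) + (-1.75)·(-1.75) + (2.25)·(2.25) + (-0.75)·(-0.75)) / 3 = 8.75/3 = 2.9167

S is symmetric (S[j,i] = S[i,j]). Assembling:

S = [[7.5833, -0.4167],
 [-0.4167, 2.9167]]


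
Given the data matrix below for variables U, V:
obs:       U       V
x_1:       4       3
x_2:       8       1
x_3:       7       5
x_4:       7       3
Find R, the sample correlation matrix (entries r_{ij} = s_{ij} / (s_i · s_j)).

Step 1 — column means:
  mean(U) = (4 + 8 + 7 + 7) / 4 = 26/4 = 6.5
  mean(V) = (3 + 1 + 5 + 3) / 4 = 12/4 = 3

Step 2 — sample variances and covariances s[i,j] = (1/(n-1)) · Σ_k (x_{k,i} - mean_i) · (x_{k,j} - mean_j), with n-1 = 3:
  s[U,U] = ((-2.5)·(-2.5) + (1.5)·(1.5) + (0.5)·(0.5) + (0.5)·(0.5)) / 3 = 9/3 = 3
  s[U,V] = ((-2.5)·(0) + (1.5)·(-2) + (0.5)·(2) + (0.5)·(0)) / 3 = -2/3 = -0.6667
  s[V,V] = ((0)·(0) + (-2)·(-2) + (2)·(2) + (0)·(0)) / 3 = 8/3 = 2.6667
  Sample standard deviations s_i = √(s[i,i]):
  s(U) = √(3) = 1.7321
  s(V) = √(2.6667) = 1.633

Step 3 — r_{ij} = s_{ij} / (s_i · s_j):
  r[U,U] = 1 (diagonal).
  r[U,V] = -0.6667 / (1.7321 · 1.633) = -0.6667 / 2.8284 = -0.2357
  r[V,V] = 1 (diagonal).

R is symmetric with unit diagonal. Assembling:

R = [[1, -0.2357],
 [-0.2357, 1]]


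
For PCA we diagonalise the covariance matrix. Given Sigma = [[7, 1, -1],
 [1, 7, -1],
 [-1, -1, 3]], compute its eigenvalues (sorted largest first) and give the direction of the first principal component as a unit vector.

Step 1 — characteristic polynomial p(λ) = det(λI - Sigma) = λ³ - tr·λ² + c_1·λ - det, where tr = trace, c_1 = sum of the principal 2×2 minors, det = det(Sigma):
  tr = 7 + 7 + 3 = 17,
  c_1 = (7·7 - (1)²) + (7·3 - (-1)²) + (7·3 - (-1)²) = 48 + 20 + 20 = 88,
  det = 7·(7·3 - (-1)²) - (1)·((1)·3 - (-1)·(-1)) + (-1)·((1)·(-1) - 7·(-1)) = 7·(20) - (1)·(2) + (-1)·(6) = 132.
  So p(λ) = λ³ - 17λ² + 88λ - 132.
Step 2 — look for an integer root (rational root theorem: any rational root is an integer divisor of 132). Testing λ = 6:
  p(6) = 216 - 612 + 528 - 132 = 0  ✓
  Dividing out (λ - 6): p(λ) = (λ - 6)(λ² - 11λ + 22).
Step 3 — remaining eigenvalues from the quadratic λ² - 11λ + 22 = 0:
  Δ = 11² - 4·22 = 121 - 88 = 33,  λ = (11 ± √33)/2 = (11 ± 5.7446)/2 ≈ 8.3723 or 2.6277.
  Sorted: λ_1 = 8.3723,  λ_2 = 6,  λ_3 = 2.6277  (check: sum = 17 = tr ✓).

Step 4 — unit eigenvector for λ_1 ≈ 8.3723: v spans the null space of (Sigma - λ_1 I), whose rows are
  r_1 = (-1.3723, 1, -1),  r_2 = (1, -1.3723, -1),  r_3 = (-1, -1, -5.3723).
  v is orthogonal to every row, so take v ∝ r_1 × r_2 = ((1)·(-1) - (-1)·(-1.3723), (-1)·(1) - (-1.3723)·(-1), (-1.3723)·(-1.3723) - (1)·(1)) ≈ (-2.3723, -2.3723, 0.8832).
  Rescale (multiply by -1 so the first nonzero entry is positive): u = (2.3723, 2.3723, -0.8832).
  ||u|| = √((2.3723)² + (2.3723)² + (-0.8832)²) = √(12.0354) ≈ 3.4692,  v_1 = u/||u|| ≈ (0.6838, 0.6838, -0.2546) (||v_1|| = 1).

λ_1 = 8.3723,  λ_2 = 6,  λ_3 = 2.6277;  v_1 ≈ (0.6838, 0.6838, -0.2546)


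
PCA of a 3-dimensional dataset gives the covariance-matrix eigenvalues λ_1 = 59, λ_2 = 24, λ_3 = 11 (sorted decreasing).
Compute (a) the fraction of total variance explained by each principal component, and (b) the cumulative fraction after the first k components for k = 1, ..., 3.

Step 1 — total variance = trace(Sigma) = Σ λ_i = 59 + 24 + 11 = 94.

Step 2 — fraction explained by component i = λ_i / Σ λ:
  PC1: 59/94 = 0.6277
  PC2: 24/94 = 0.2553
  PC3: 11/94 = 0.117

Step 3 — cumulative fraction after k components = (λ_1 + ... + λ_k) / Σ λ:
  k = 1: 59/94 = 0.6277
  k = 2: (59 + 24)/94 = 83/94 = 0.883
  k = 3: (59 + 24 + 11)/94 = 94/94 = 1

Summary (fraction, with percent):

explained: PC1 0.6277 (62.77%), PC2 0.2553 (25.53%), PC3 0.117 (11.7%);  cumulative: 0.6277, 0.883, 1


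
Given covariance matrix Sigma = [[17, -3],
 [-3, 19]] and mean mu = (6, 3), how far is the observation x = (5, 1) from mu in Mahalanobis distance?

Step 1 — centre the observation: (x - mu) = (-1, -2).

Step 2 — invert Sigma. det(Sigma) = 17·19 - (-3)² = 314.
  Sigma^{-1} = (1/det) · [[d, -b], [-b, a]] = [[0.0605, 0.0096],
 [0.0096, 0.0541]].

Step 3 — form the quadratic (x - mu)^T · Sigma^{-1} · (x - mu):
  Sigma^{-1} · (x - mu) = (-0.0796, -0.1178).
  (x - mu)^T · [Sigma^{-1} · (x - mu)] = (-1)·(-0.0796) + (-2)·(-0.1178) = 0.3153.

Step 4 — take square root: d = √(0.3153) ≈ 0.5615.

d(x, mu) = √(0.3153) ≈ 0.5615


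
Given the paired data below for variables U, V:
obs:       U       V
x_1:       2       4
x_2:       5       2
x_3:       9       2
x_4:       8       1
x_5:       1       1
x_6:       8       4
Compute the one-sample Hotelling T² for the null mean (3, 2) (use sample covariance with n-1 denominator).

Step 1 — sample mean vector:
  mean(U) = (2 + 5 + 9 + 8 + 1 + 8) / 6 = 33/6 = 5.5
  mean(V) = (4 + 2 + 2 + 1 + 1 + 4) / 6 = 14/6 = 2.3333
  x̄ = (5.5, 2.3333),  deviation x̄ - mu_0 = (5.5, 2.3333) - (3, 2) = (2.5, 0.3333).

Step 2 — sample covariance matrix, S[i,j] = (1/(n-1)) · Σ_k (x_{k,i} - mean_i) · (x_{k,j} - mean_j), divisor n-1 = 5:
  S[U,U] = ((-3.5)·(-3.5) + (-0.5)·(-0.5) + (3.5)·(3.5) + (2.5)·(2.5) + (-4.5)·(-4.5) + (2.5)·(2.5)) / 5 = 57.5/5 = 11.5
  S[U,V] = ((-3.5)·(1.6667) + (-0.5)·(-0.3333) + (3.5)·(-0.3333) + (2.5)·(-1.3333) + (-4.5)·(-1.3333) + (2.5)·(1.6667)) / 5 = 0/5 = 0
  S[V,V] = ((1.6667)·(1.6667) + (-0.3333)·(-0.3333) + (-0.3333)·(-0.3333) + (-1.3333)·(-1.3333) + (-1.3333)·(-1.3333) + (1.6667)·(1.6667)) / 5 = 9.3333/5 = 1.8667
  S = [[11.5, 0],
 [0, 1.8667]].

Step 3 — invert S. det(S) = 11.5·1.8667 - (0)² = 21.4667.
  S^{-1} = (1/det) · [[d, -b], [-b, a]] = [[0.087, 0],
 [0, 0.5357]].

Step 4 — quadratic form (x̄ - mu_0)^T · S^{-1} · (x̄ - mu_0):
  S^{-1} · (x̄ - mu_0) = (0.2174, 0.1786),
  (x̄ - mu_0)^T · [...] = (2.5)·(0.2174) + (0.3333)·(0.1786) = 0.603.

Step 5 — scale by n: T² = 6 · 0.603 = 3.618.

T² ≈ 3.618


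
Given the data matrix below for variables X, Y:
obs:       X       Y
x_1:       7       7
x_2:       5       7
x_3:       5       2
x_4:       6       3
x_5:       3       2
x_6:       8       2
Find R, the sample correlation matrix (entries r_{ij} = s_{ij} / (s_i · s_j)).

Step 1 — column means:
  mean(X) = (7 + 5 + 5 + 6 + 3 + 8) / 6 = 34/6 = 5.6667
  mean(Y) = (7 + 7 + 2 + 3 + 2 + 2) / 6 = 23/6 = 3.8333

Step 2 — sample variances and covariances s[i,j] = (1/(n-1)) · Σ_k (x_{k,i} - mean_i) · (x_{k,j} - mean_j), with n-1 = 5:
  s[X,X] = ((1.3333)·(1.3333) + (-0.6667)·(-0.6667) + (-0.6667)·(-0.6667) + (0.3333)·(0.3333) + (-2.6667)·(-2.6667) + (2.3333)·(2.3333)) / 5 = 15.3333/5 = 3.0667
  s[X,Y] = ((1.3333)·(3.1667) + (-0.6667)·(3.1667) + (-0.6667)·(-1.8333) + (0.3333)·(-0.8333) + (-2.6667)·(-1.8333) + (2.3333)·(-1.8333)) / 5 = 3.6667/5 = 0.7333
  s[Y,Y] = ((3.1667)·(3.1667) + (3.1667)·(3.1667) + (-1.8333)·(-1.8333) + (-0.8333)·(-0.8333) + (-1.8333)·(-1.8333) + (-1.8333)·(-1.8333)) / 5 = 30.8333/5 = 6.1667
  Sample standard deviations s_i = √(s[i,i]):
  s(X) = √(3.0667) = 1.7512
  s(Y) = √(6.1667) = 2.4833

Step 3 — r_{ij} = s_{ij} / (s_i · s_j):
  r[X,X] = 1 (diagonal).
  r[X,Y] = 0.7333 / (1.7512 · 2.4833) = 0.7333 / 4.3487 = 0.1686
  r[Y,Y] = 1 (diagonal).

R is symmetric with unit diagonal. Assembling:

R = [[1, 0.1686],
 [0.1686, 1]]


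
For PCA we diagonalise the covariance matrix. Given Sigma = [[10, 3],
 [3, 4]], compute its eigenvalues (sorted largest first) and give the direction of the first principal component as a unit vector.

Step 1 — characteristic polynomial of 2×2 Sigma:
  det(Sigma - λI) = λ² - trace · λ + det = 0.
  trace = 10 + 4 = 14, det = 10·4 - (3)² = 31.
Step 2 — discriminant:
  Δ = trace² - 4·det = 196 - 124 = 72.
Step 3 — eigenvalues:
  λ = (trace ± √Δ)/2 = (14 ± 8.4853)/2,
  λ_1 = 11.2426,  λ_2 = 2.7574.

Step 4 — unit eigenvector for λ_1: solve (Sigma - λ_1 I)v = 0. First row:
  (10 - 11.2426)·v_x + (3)·v_y = 0, i.e. (-1.2426)·v_x + (3)·v_y = 0,
  so v ∝ (b, λ_1 - a) = (3, 1.2426) = u.
  ||u|| = √((3)² + (1.2426)²) = √(10.5442) ≈ 3.2472,
  v_1 = u/||u|| ≈ (0.9239, 0.3827) (||v_1|| = 1).

λ_1 = 11.2426,  λ_2 = 2.7574;  v_1 ≈ (0.9239, 0.3827)


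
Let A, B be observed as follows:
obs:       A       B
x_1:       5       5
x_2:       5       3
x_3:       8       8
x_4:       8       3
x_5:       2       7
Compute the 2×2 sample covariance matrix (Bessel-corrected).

Step 1 — column means:
  mean(A) = (5 + 5 + 8 + 8 + 2) / 5 = 28/5 = 5.6
  mean(B) = (5 + 3 + 8 + 3 + 7) / 5 = 26/5 = 5.2

Step 2 — sample covariance S[i,j] = (1/(n-1)) · Σ_k (x_{k,i} - mean_i) · (x_{k,j} - mean_j), with n-1 = 4.
  S[A,A] = ((-0.6)·(-0.6) + (-0.6)·(-0.6) + (2.4)·(2.4) + (2.4)·(2.4) + (-3.6)·(-3.6)) / 4 = 25.2/4 = 6.3
  S[A,B] = ((-0.6)·(-0.2) + (-0.6)·(-2.2) + (2.4)·(2.8) + (2.4)·(-2.2) + (-3.6)·(1.8)) / 4 = -3.6/4 = -0.9
  S[B,B] = ((-0.2)·(-0.2) + (-2.2)·(-2.2) + (2.8)·(2.8) + (-2.2)·(-2.2) + (1.8)·(1.8)) / 4 = 20.8/4 = 5.2

S is symmetric (S[j,i] = S[i,j]). Assembling:

S = [[6.3, -0.9],
 [-0.9, 5.2]]


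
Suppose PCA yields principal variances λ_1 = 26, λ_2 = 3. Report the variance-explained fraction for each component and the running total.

Step 1 — total variance = trace(Sigma) = Σ λ_i = 26 + 3 = 29.

Step 2 — fraction explained by component i = λ_i / Σ λ:
  PC1: 26/29 = 0.8966
  PC2: 3/29 = 0.1034

Step 3 — cumulative fraction after k components = (λ_1 + ... + λ_k) / Σ λ:
  k = 1: 26/29 = 0.8966
  k = 2: (26 + 3)/29 = 29/29 = 1

Summary (fraction, with percent):

explained: PC1 0.8966 (89.66%), PC2 0.1034 (10.34%);  cumulative: 0.8966, 1


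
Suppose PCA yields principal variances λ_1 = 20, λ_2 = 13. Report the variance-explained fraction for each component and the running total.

Step 1 — total variance = trace(Sigma) = Σ λ_i = 20 + 13 = 33.

Step 2 — fraction explained by component i = λ_i / Σ λ:
  PC1: 20/33 = 0.6061
  PC2: 13/33 = 0.3939

Step 3 — cumulative fraction after k components = (λ_1 + ... + λ_k) / Σ λ:
  k = 1: 20/33 = 0.6061
  k = 2: (20 + 13)/33 = 33/33 = 1

Summary (fraction, with percent):

explained: PC1 0.6061 (60.61%), PC2 0.3939 (39.39%);  cumulative: 0.6061, 1


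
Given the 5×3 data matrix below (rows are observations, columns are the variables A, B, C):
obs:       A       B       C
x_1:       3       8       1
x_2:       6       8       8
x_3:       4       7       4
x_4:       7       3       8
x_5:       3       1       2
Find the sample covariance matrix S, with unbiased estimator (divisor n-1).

Step 1 — column means:
  mean(A) = (3 + 6 + 4 + 7 + 3) / 5 = 23/5 = 4.6
  mean(B) = (8 + 8 + 7 + 3 + 1) / 5 = 27/5 = 5.4
  mean(C) = (1 + 8 + 4 + 8 + 2) / 5 = 23/5 = 4.6

Step 2 — sample covariance S[i,j] = (1/(n-1)) · Σ_k (x_{k,i} - mean_i) · (x_{k,j} - mean_j), with n-1 = 4.
  S[A,A] = ((-1.6)·(-1.6) + (1.4)·(1.4) + (-0.6)·(-0.6) + (2.4)·(2.4) + (-1.6)·(-1.6)) / 4 = 13.2/4 = 3.3
  S[A,B] = ((-1.6)·(2.6) + (1.4)·(2.6) + (-0.6)·(1.6) + (2.4)·(-2.4) + (-1.6)·(-4.4)) / 4 = -0.2/4 = -0.05
  S[A,C] = ((-1.6)·(-3.6) + (1.4)·(3.4) + (-0.6)·(-0.6) + (2.4)·(3.4) + (-1.6)·(-2.6)) / 4 = 23.2/4 = 5.8
  S[B,B] = ((2.6)·(2.6) + (2.6)·(2.6) + (1.6)·(1.6) + (-2.4)·(-2.4) + (-4.4)·(-4.4)) / 4 = 41.2/4 = 10.3
  S[B,C] = ((2.6)·(-3.6) + (2.6)·(3.4) + (1.6)·(-0.6) + (-2.4)·(3.4) + (-4.4)·(-2.6)) / 4 = 1.8/4 = 0.45
  S[C,C] = ((-3.6)·(-3.6) + (3.4)·(3.4) + (-0.6)·(-0.6) + (3.4)·(3.4) + (-2.6)·(-2.6)) / 4 = 43.2/4 = 10.8

S is symmetric (S[j,i] = S[i,j]). Assembling:

S = [[3.3, -0.05, 5.8],
 [-0.05, 10.3, 0.45],
 [5.8, 0.45, 10.8]]


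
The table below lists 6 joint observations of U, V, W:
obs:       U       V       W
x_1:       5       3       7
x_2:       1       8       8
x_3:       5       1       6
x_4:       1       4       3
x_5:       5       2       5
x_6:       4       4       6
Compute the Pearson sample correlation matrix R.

Step 1 — column means:
  mean(U) = (5 + 1 + 5 + 1 + 5 + 4) / 6 = 21/6 = 3.5
  mean(V) = (3 + 8 + 1 + 4 + 2 + 4) / 6 = 22/6 = 3.6667
  mean(W) = (7 + 8 + 6 + 3 + 5 + 6) / 6 = 35/6 = 5.8333

Step 2 — sample variances and covariances s[i,j] = (1/(n-1)) · Σ_k (x_{k,i} - mean_i) · (x_{k,j} - mean_j), with n-1 = 5:
  s[U,U] = ((1.5)·(1.5) + (-2.5)·(-2.5) + (1.5)·(1.5) + (-2.5)·(-2.5) + (1.5)·(1.5) + (0.5)·(0.5)) / 5 = 19.5/5 = 3.9
  s[U,V] = ((1.5)·(-0.6667) + (-2.5)·(4.3333) + (1.5)·(-2.6667) + (-2.5)·(0.3333) + (1.5)·(-1.6667) + (0.5)·(0.3333)) / 5 = -19/5 = -3.8
  s[U,W] = ((1.5)·(1.1667) + (-2.5)·(2.1667) + (1.5)·(0.1667) + (-2.5)·(-2.8333) + (1.5)·(-0.8333) + (0.5)·(0.1667)) / 5 = 2.5/5 = 0.5
  s[V,V] = ((-0.6667)·(-0.6667) + (4.3333)·(4.3333) + (-2.6667)·(-2.6667) + (0.3333)·(0.3333) + (-1.6667)·(-1.6667) + (0.3333)·(0.3333)) / 5 = 29.3333/5 = 5.8667
  s[V,W] = ((-0.6667)·(1.1667) + (4.3333)·(2.1667) + (-2.6667)·(0.1667) + (0.3333)·(-2.8333) + (-1.6667)·(-0.8333) + (0.3333)·(0.1667)) / 5 = 8.6667/5 = 1.7333
  s[W,W] = ((1.1667)·(1.1667) + (2.1667)·(2.1667) + (0.1667)·(0.1667) + (-2.8333)·(-2.8333) + (-0.8333)·(-0.8333) + (0.1667)·(0.1667)) / 5 = 14.8333/5 = 2.9667
  Sample standard deviations s_i = √(s[i,i]):
  s(U) = √(3.9) = 1.9748
  s(V) = √(5.8667) = 2.4221
  s(W) = √(2.9667) = 1.7224

Step 3 — r_{ij} = s_{ij} / (s_i · s_j):
  r[U,U] = 1 (diagonal).
  r[U,V] = -3.8 / (1.9748 · 2.4221) = -3.8 / 4.7833 = -0.7944
  r[U,W] = 0.5 / (1.9748 · 1.7224) = 0.5 / 3.4015 = 0.147
  r[V,V] = 1 (diagonal).
  r[V,W] = 1.7333 / (2.4221 · 1.7224) = 1.7333 / 4.1719 = 0.4155
  r[W,W] = 1 (diagonal).

R is symmetric with unit diagonal. Assembling:

R = [[1, -0.7944, 0.147],
 [-0.7944, 1, 0.4155],
 [0.147, 0.4155, 1]]


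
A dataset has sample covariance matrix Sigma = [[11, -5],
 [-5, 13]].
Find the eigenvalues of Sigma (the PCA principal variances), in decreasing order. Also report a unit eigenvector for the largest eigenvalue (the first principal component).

Step 1 — characteristic polynomial of 2×2 Sigma:
  det(Sigma - λI) = λ² - trace · λ + det = 0.
  trace = 11 + 13 = 24, det = 11·13 - (-5)² = 118.
Step 2 — discriminant:
  Δ = trace² - 4·det = 576 - 472 = 104.
Step 3 — eigenvalues:
  λ = (trace ± √Δ)/2 = (24 ± 10.198)/2,
  λ_1 = 17.099,  λ_2 = 6.901.

Step 4 — unit eigenvector for λ_1: solve (Sigma - λ_1 I)v = 0. First row:
  (11 - 17.099)·v_x + (-5)·v_y = 0, i.e. (-6.099)·v_x + (-5)·v_y = 0,
  so v ∝ (b, λ_1 - a) = (-5, 6.099); multiply by -1 so the first entry is positive: u = (5, -6.099).
  ||u|| = √((5)² + (-6.099)²) = √(62.198) ≈ 7.8866,
  v_1 = u/||u|| ≈ (0.634, -0.7733) (||v_1|| = 1).

λ_1 = 17.099,  λ_2 = 6.901;  v_1 ≈ (0.634, -0.7733)


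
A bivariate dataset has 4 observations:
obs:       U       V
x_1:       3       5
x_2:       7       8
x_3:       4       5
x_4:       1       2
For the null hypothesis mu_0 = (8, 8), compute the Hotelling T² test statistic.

Step 1 — sample mean vector:
  mean(U) = (3 + 7 + 4 + 1) / 4 = 15/4 = 3.75
  mean(V) = (5 + 8 + 5 + 2) / 4 = 20/4 = 5
  x̄ = (3.75, 5),  deviation x̄ - mu_0 = (3.75, 5) - (8, 8) = (-4.25, -3).

Step 2 — sample covariance matrix, S[i,j] = (1/(n-1)) · Σ_k (x_{k,i} - mean_i) · (x_{k,j} - mean_j), divisor n-1 = 3:
  S[U,U] = ((-0.75)·(-0.75) + (3.25)·(3.25) + (0.25)·(0.25) + (-2.75)·(-2.75)) / 3 = 18.75/3 = 6.25
  S[U,V] = ((-0.75)·(0) + (3.25)·(3) + (0.25)·(0) + (-2.75)·(-3)) / 3 = 18/3 = 6
  S[V,V] = ((0)·(0) + (3)·(3) + (0)·(0) + (-3)·(-3)) / 3 = 18/3 = 6
  S = [[6.25, 6],
 [6, 6]].

Step 3 — invert S. det(S) = 6.25·6 - (6)² = 1.5.
  S^{-1} = (1/det) · [[d, -b], [-b, a]] = [[4, -4],
 [-4, 4.1667]].

Step 4 — quadratic form (x̄ - mu_0)^T · S^{-1} · (x̄ - mu_0):
  S^{-1} · (x̄ - mu_0) = (-5, 4.5),
  (x̄ - mu_0)^T · [...] = (-4.25)·(-5) + (-3)·(4.5) = 7.75.

Step 5 — scale by n: T² = 4 · 7.75 = 31.

T² ≈ 31


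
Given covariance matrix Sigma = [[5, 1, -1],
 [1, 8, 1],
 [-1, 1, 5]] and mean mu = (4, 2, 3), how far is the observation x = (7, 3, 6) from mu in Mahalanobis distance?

Step 1 — centre the observation: (x - mu) = (3, 1, 3).

Step 2 — invert Sigma (cofactor / det for 3×3, or solve directly):
  Sigma^{-1} = [[0.2167, -0.0333, 0.05],
 [-0.0333, 0.1333, -0.0333],
 [0.05, -0.0333, 0.2167]].

Step 3 — form the quadratic (x - mu)^T · Sigma^{-1} · (x - mu):
  Sigma^{-1} · (x - mu) = (0.7667, -0.0667, 0.7667).
  (x - mu)^T · [Sigma^{-1} · (x - mu)] = (3)·(0.7667) + (1)·(-0.0667) + (3)·(0.7667) = 4.5333.

Step 4 — take square root: d = √(4.5333) ≈ 2.1292.

d(x, mu) = √(4.5333) ≈ 2.1292


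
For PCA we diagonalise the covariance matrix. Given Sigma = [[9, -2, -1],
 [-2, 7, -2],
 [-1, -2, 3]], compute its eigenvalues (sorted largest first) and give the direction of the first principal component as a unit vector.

Step 1 — characteristic polynomial p(λ) = det(λI - Sigma) = λ³ - tr·λ² + c_1·λ - det, where tr = trace, c_1 = sum of the principal 2×2 minors, det = det(Sigma):
  tr = 9 + 7 + 3 = 19,
  c_1 = (9·7 - (-2)²) + (9·3 - (-1)²) + (7·3 - (-2)²) = 59 + 26 + 17 = 102,
  det = 9·(7·3 - (-2)²) - (-2)·((-2)·3 - (-2)·(-1)) + (-1)·((-2)·(-2) - 7·(-1)) = 9·(17) - (-2)·(-8) + (-1)·(11) = 126.
  So p(λ) = λ³ - 19λ² + 102λ - 126.
Step 2 — look for an integer root (rational root theorem: any rational root is an integer divisor of 126). Testing λ = 7:
  p(7) = 343 - 931 + 714 - 126 = 0  ✓
  Dividing out (λ - 7): p(λ) = (λ - 7)(λ² - 12λ + 18).
Step 3 — remaining eigenvalues from the quadratic λ² - 12λ + 18 = 0:
  Δ = 12² - 4·18 = 144 - 72 = 72,  λ = (12 ± √72)/2 = (12 ± 8.4853)/2 ≈ 10.2426 or 1.7574.
  Sorted: λ_1 = 10.2426,  λ_2 = 7,  λ_3 = 1.7574  (check: sum = 19 = tr ✓).

Step 4 — unit eigenvector for λ_1 ≈ 10.2426: v spans the null space of (Sigma - λ_1 I), whose rows are
  r_1 = (-1.2426, -2, -1),  r_2 = (-2, -3.2426, -2),  r_3 = (-1, -2, -7.2426).
  v is orthogonal to every row, so take v ∝ r_1 × r_3 = ((-2)·(-7.2426) - (-1)·(-2), (-1)·(-1) - (-1.2426)·(-7.2426), (-1.2426)·(-2) - (-2)·(-1)) ≈ (12.4853, -8, 0.4853).
  Let u = (12.4853, -8, 0.4853).
  ||u|| = √((12.4853)² + (-8)² + (0.4853)²) = √(220.1177) ≈ 14.8364,  v_1 = u/||u|| ≈ (0.8415, -0.5392, 0.0327) (||v_1|| = 1).

λ_1 = 10.2426,  λ_2 = 7,  λ_3 = 1.7574;  v_1 ≈ (0.8415, -0.5392, 0.0327)


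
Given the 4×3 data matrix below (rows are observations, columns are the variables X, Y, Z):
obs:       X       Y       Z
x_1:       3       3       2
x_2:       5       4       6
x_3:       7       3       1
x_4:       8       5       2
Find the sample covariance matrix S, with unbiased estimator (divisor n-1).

Step 1 — column means:
  mean(X) = (3 + 5 + 7 + 8) / 4 = 23/4 = 5.75
  mean(Y) = (3 + 4 + 3 + 5) / 4 = 15/4 = 3.75
  mean(Z) = (2 + 6 + 1 + 2) / 4 = 11/4 = 2.75

Step 2 — sample covariance S[i,j] = (1/(n-1)) · Σ_k (x_{k,i} - mean_i) · (x_{k,j} - mean_j), with n-1 = 3.
  S[X,X] = ((-2.75)·(-2.75) + (-0.75)·(-0.75) + (1.25)·(1.25) + (2.25)·(2.25)) / 3 = 14.75/3 = 4.9167
  S[X,Y] = ((-2.75)·(-0.75) + (-0.75)·(0.25) + (1.25)·(-0.75) + (2.25)·(1.25)) / 3 = 3.75/3 = 1.25
  S[X,Z] = ((-2.75)·(-0.75) + (-0.75)·(3.25) + (1.25)·(-1.75) + (2.25)·(-0.75)) / 3 = -4.25/3 = -1.4167
  S[Y,Y] = ((-0.75)·(-0.75) + (0.25)·(0.25) + (-0.75)·(-0.75) + (1.25)·(1.25)) / 3 = 2.75/3 = 0.9167
  S[Y,Z] = ((-0.75)·(-0.75) + (0.25)·(3.25) + (-0.75)·(-1.75) + (1.25)·(-0.75)) / 3 = 1.75/3 = 0.5833
  S[Z,Z] = ((-0.75)·(-0.75) + (3.25)·(3.25) + (-1.75)·(-1.75) + (-0.75)·(-0.75)) / 3 = 14.75/3 = 4.9167

S is symmetric (S[j,i] = S[i,j]). Assembling:

S = [[4.9167, 1.25, -1.4167],
 [1.25, 0.9167, 0.5833],
 [-1.4167, 0.5833, 4.9167]]


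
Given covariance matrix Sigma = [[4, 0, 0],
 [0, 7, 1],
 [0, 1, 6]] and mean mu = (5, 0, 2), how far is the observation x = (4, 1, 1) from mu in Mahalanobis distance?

Step 1 — centre the observation: (x - mu) = (-1, 1, -1).

Step 2 — invert Sigma (cofactor / det for 3×3, or solve directly):
  Sigma^{-1} = [[0.25, 0, 0],
 [0, 0.1463, -0.0244],
 [0, -0.0244, 0.1707]].

Step 3 — form the quadratic (x - mu)^T · Sigma^{-1} · (x - mu):
  Sigma^{-1} · (x - mu) = (-0.25, 0.1707, -0.1951).
  (x - mu)^T · [Sigma^{-1} · (x - mu)] = (-1)·(-0.25) + (1)·(0.1707) + (-1)·(-0.1951) = 0.6159.

Step 4 — take square root: d = √(0.6159) ≈ 0.7848.

d(x, mu) = √(0.6159) ≈ 0.7848


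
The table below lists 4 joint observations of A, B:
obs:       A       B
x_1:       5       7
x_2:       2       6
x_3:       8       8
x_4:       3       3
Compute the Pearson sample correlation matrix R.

Step 1 — column means:
  mean(A) = (5 + 2 + 8 + 3) / 4 = 18/4 = 4.5
  mean(B) = (7 + 6 + 8 + 3) / 4 = 24/4 = 6

Step 2 — sample variances and covariances s[i,j] = (1/(n-1)) · Σ_k (x_{k,i} - mean_i) · (x_{k,j} - mean_j), with n-1 = 3:
  s[A,A] = ((0.5)·(0.5) + (-2.5)·(-2.5) + (3.5)·(3.5) + (-1.5)·(-1.5)) / 3 = 21/3 = 7
  s[A,B] = ((0.5)·(1) + (-2.5)·(0) + (3.5)·(2) + (-1.5)·(-3)) / 3 = 12/3 = 4
  s[B,B] = ((1)·(1) + (0)·(0) + (2)·(2) + (-3)·(-3)) / 3 = 14/3 = 4.6667
  Sample standard deviations s_i = √(s[i,i]):
  s(A) = √(7) = 2.6458
  s(B) = √(4.6667) = 2.1602

Step 3 — r_{ij} = s_{ij} / (s_i · s_j):
  r[A,A] = 1 (diagonal).
  r[A,B] = 4 / (2.6458 · 2.1602) = 4 / 5.7155 = 0.6999
  r[B,B] = 1 (diagonal).

R is symmetric with unit diagonal. Assembling:

R = [[1, 0.6999],
 [0.6999, 1]]


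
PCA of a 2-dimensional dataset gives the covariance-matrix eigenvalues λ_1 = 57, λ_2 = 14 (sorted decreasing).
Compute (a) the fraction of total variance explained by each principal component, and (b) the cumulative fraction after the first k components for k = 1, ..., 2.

Step 1 — total variance = trace(Sigma) = Σ λ_i = 57 + 14 = 71.

Step 2 — fraction explained by component i = λ_i / Σ λ:
  PC1: 57/71 = 0.8028
  PC2: 14/71 = 0.1972

Step 3 — cumulative fraction after k components = (λ_1 + ... + λ_k) / Σ λ:
  k = 1: 57/71 = 0.8028
  k = 2: (57 + 14)/71 = 71/71 = 1

Summary (fraction, with percent):

explained: PC1 0.8028 (80.28%), PC2 0.1972 (19.72%);  cumulative: 0.8028, 1


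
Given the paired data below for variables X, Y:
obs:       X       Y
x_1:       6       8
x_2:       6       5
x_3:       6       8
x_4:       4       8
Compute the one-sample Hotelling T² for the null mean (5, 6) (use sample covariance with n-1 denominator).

Step 1 — sample mean vector:
  mean(X) = (6 + 6 + 6 + 4) / 4 = 22/4 = 5.5
  mean(Y) = (8 + 5 + 8 + 8) / 4 = 29/4 = 7.25
  x̄ = (5.5, 7.25),  deviation x̄ - mu_0 = (5.5, 7.25) - (5, 6) = (0.5, 1.25).

Step 2 — sample covariance matrix, S[i,j] = (1/(n-1)) · Σ_k (x_{k,i} - mean_i) · (x_{k,j} - mean_j), divisor n-1 = 3:
  S[X,X] = ((0.5)·(0.5) + (0.5)·(0.5) + (0.5)·(0.5) + (-1.5)·(-1.5)) / 3 = 3/3 = 1
  S[X,Y] = ((0.5)·(0.75) + (0.5)·(-2.25) + (0.5)·(0.75) + (-1.5)·(0.75)) / 3 = -1.5/3 = -0.5
  S[Y,Y] = ((0.75)·(0.75) + (-2.25)·(-2.25) + (0.75)·(0.75) + (0.75)·(0.75)) / 3 = 6.75/3 = 2.25
  S = [[1, -0.5],
 [-0.5, 2.25]].

Step 3 — invert S. det(S) = 1·2.25 - (-0.5)² = 2.
  S^{-1} = (1/det) · [[d, -b], [-b, a]] = [[1.125, 0.25],
 [0.25, 0.5]].

Step 4 — quadratic form (x̄ - mu_0)^T · S^{-1} · (x̄ - mu_0):
  S^{-1} · (x̄ - mu_0) = (0.875, 0.75),
  (x̄ - mu_0)^T · [...] = (0.5)·(0.875) + (1.25)·(0.75) = 1.375.

Step 5 — scale by n: T² = 4 · 1.375 = 5.5.

T² ≈ 5.5


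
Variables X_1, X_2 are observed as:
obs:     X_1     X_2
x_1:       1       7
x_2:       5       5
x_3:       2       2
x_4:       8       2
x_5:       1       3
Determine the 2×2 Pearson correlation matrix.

Step 1 — column means:
  mean(X_1) = (1 + 5 + 2 + 8 + 1) / 5 = 17/5 = 3.4
  mean(X_2) = (7 + 5 + 2 + 2 + 3) / 5 = 19/5 = 3.8

Step 2 — sample variances and covariances s[i,j] = (1/(n-1)) · Σ_k (x_{k,i} - mean_i) · (x_{k,j} - mean_j), with n-1 = 4:
  s[X_1,X_1] = ((-2.4)·(-2.4) + (1.6)·(1.6) + (-1.4)·(-1.4) + (4.6)·(4.6) + (-2.4)·(-2.4)) / 4 = 37.2/4 = 9.3
  s[X_1,X_2] = ((-2.4)·(3.2) + (1.6)·(1.2) + (-1.4)·(-1.8) + (4.6)·(-1.8) + (-2.4)·(-0.8)) / 4 = -9.6/4 = -2.4
  s[X_2,X_2] = ((3.2)·(3.2) + (1.2)·(1.2) + (-1.8)·(-1.8) + (-1.8)·(-1.8) + (-0.8)·(-0.8)) / 4 = 18.8/4 = 4.7
  Sample standard deviations s_i = √(s[i,i]):
  s(X_1) = √(9.3) = 3.0496
  s(X_2) = √(4.7) = 2.1679

Step 3 — r_{ij} = s_{ij} / (s_i · s_j):
  r[X_1,X_1] = 1 (diagonal).
  r[X_1,X_2] = -2.4 / (3.0496 · 2.1679) = -2.4 / 6.6114 = -0.363
  r[X_2,X_2] = 1 (diagonal).

R is symmetric with unit diagonal. Assembling:

R = [[1, -0.363],
 [-0.363, 1]]


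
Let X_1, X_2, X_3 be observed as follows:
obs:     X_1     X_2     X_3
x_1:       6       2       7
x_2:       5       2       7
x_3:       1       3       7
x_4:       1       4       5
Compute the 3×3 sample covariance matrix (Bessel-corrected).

Step 1 — column means:
  mean(X_1) = (6 + 5 + 1 + 1) / 4 = 13/4 = 3.25
  mean(X_2) = (2 + 2 + 3 + 4) / 4 = 11/4 = 2.75
  mean(X_3) = (7 + 7 + 7 + 5) / 4 = 26/4 = 6.5

Step 2 — sample covariance S[i,j] = (1/(n-1)) · Σ_k (x_{k,i} - mean_i) · (x_{k,j} - mean_j), with n-1 = 3.
  S[X_1,X_1] = ((2.75)·(2.75) + (1.75)·(1.75) + (-2.25)·(-2.25) + (-2.25)·(-2.25)) / 3 = 20.75/3 = 6.9167
  S[X_1,X_2] = ((2.75)·(-0.75) + (1.75)·(-0.75) + (-2.25)·(0.25) + (-2.25)·(1.25)) / 3 = -6.75/3 = -2.25
  S[X_1,X_3] = ((2.75)·(0.5) + (1.75)·(0.5) + (-2.25)·(0.5) + (-2.25)·(-1.5)) / 3 = 4.5/3 = 1.5
  S[X_2,X_2] = ((-0.75)·(-0.75) + (-0.75)·(-0.75) + (0.25)·(0.25) + (1.25)·(1.25)) / 3 = 2.75/3 = 0.9167
  S[X_2,X_3] = ((-0.75)·(0.5) + (-0.75)·(0.5) + (0.25)·(0.5) + (1.25)·(-1.5)) / 3 = -2.5/3 = -0.8333
  S[X_3,X_3] = ((0.5)·(0.5) + (0.5)·(0.5) + (0.5)·(0.5) + (-1.5)·(-1.5)) / 3 = 3/3 = 1

S is symmetric (S[j,i] = S[i,j]). Assembling:

S = [[6.9167, -2.25, 1.5],
 [-2.25, 0.9167, -0.8333],
 [1.5, -0.8333, 1]]


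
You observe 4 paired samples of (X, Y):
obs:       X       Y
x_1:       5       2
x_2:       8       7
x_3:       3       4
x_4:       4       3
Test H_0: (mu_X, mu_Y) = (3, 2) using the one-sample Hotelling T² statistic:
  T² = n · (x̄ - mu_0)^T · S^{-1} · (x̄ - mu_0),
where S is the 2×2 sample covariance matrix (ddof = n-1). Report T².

Step 1 — sample mean vector:
  mean(X) = (5 + 8 + 3 + 4) / 4 = 20/4 = 5
  mean(Y) = (2 + 7 + 4 + 3) / 4 = 16/4 = 4
  x̄ = (5, 4),  deviation x̄ - mu_0 = (5, 4) - (3, 2) = (2, 2).

Step 2 — sample covariance matrix, S[i,j] = (1/(n-1)) · Σ_k (x_{k,i} - mean_i) · (x_{k,j} - mean_j), divisor n-1 = 3:
  S[X,X] = ((0)·(0) + (3)·(3) + (-2)·(-2) + (-1)·(-1)) / 3 = 14/3 = 4.6667
  S[X,Y] = ((0)·(-2) + (3)·(3) + (-2)·(0) + (-1)·(-1)) / 3 = 10/3 = 3.3333
  S[Y,Y] = ((-2)·(-2) + (3)·(3) + (0)·(0) + (-1)·(-1)) / 3 = 14/3 = 4.6667
  S = [[4.6667, 3.3333],
 [3.3333, 4.6667]].

Step 3 — invert S. det(S) = 4.6667·4.6667 - (3.3333)² = 10.6667.
  S^{-1} = (1/det) · [[d, -b], [-b, a]] = [[0.4375, -0.3125],
 [-0.3125, 0.4375]].

Step 4 — quadratic form (x̄ - mu_0)^T · S^{-1} · (x̄ - mu_0):
  S^{-1} · (x̄ - mu_0) = (0.25, 0.25),
  (x̄ - mu_0)^T · [...] = (2)·(0.25) + (2)·(0.25) = 1.

Step 5 — scale by n: T² = 4 · 1 = 4.

T² ≈ 4


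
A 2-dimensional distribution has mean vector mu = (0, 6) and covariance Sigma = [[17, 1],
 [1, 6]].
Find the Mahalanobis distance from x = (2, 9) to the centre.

Step 1 — centre the observation: (x - mu) = (2, 3).

Step 2 — invert Sigma. det(Sigma) = 17·6 - (1)² = 101.
  Sigma^{-1} = (1/det) · [[d, -b], [-b, a]] = [[0.0594, -0.0099],
 [-0.0099, 0.1683]].

Step 3 — form the quadratic (x - mu)^T · Sigma^{-1} · (x - mu):
  Sigma^{-1} · (x - mu) = (0.0891, 0.4851).
  (x - mu)^T · [Sigma^{-1} · (x - mu)] = (2)·(0.0891) + (3)·(0.4851) = 1.6337.

Step 4 — take square root: d = √(1.6337) ≈ 1.2781.

d(x, mu) = √(1.6337) ≈ 1.2781


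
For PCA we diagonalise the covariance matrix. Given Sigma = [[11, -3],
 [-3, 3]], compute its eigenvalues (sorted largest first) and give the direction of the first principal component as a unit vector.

Step 1 — characteristic polynomial of 2×2 Sigma:
  det(Sigma - λI) = λ² - trace · λ + det = 0.
  trace = 11 + 3 = 14, det = 11·3 - (-3)² = 24.
Step 2 — discriminant:
  Δ = trace² - 4·det = 196 - 96 = 100.
Step 3 — eigenvalues:
  λ = (trace ± √Δ)/2 = (14 ± 10)/2,
  λ_1 = 12,  λ_2 = 2.

Step 4 — unit eigenvector for λ_1: solve (Sigma - λ_1 I)v = 0. First row:
  (11 - 12)·v_x + (-3)·v_y = 0, i.e. (-1)·v_x + (-3)·v_y = 0,
  so v ∝ (b, λ_1 - a) = (-3, 1); multiply by -1 so the first entry is positive: u = (3, -1).
  ||u|| = √((3)² + (-1)²) = √(10) ≈ 3.1623,
  v_1 = u/||u|| ≈ (0.9487, -0.3162) (||v_1|| = 1).

λ_1 = 12,  λ_2 = 2;  v_1 ≈ (0.9487, -0.3162)


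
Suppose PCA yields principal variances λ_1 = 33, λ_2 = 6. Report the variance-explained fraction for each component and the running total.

Step 1 — total variance = trace(Sigma) = Σ λ_i = 33 + 6 = 39.

Step 2 — fraction explained by component i = λ_i / Σ λ:
  PC1: 33/39 = 0.8462
  PC2: 6/39 = 0.1538

Step 3 — cumulative fraction after k components = (λ_1 + ... + λ_k) / Σ λ:
  k = 1: 33/39 = 0.8462
  k = 2: (33 + 6)/39 = 39/39 = 1

Summary (fraction, with percent):

explained: PC1 0.8462 (84.62%), PC2 0.1538 (15.38%);  cumulative: 0.8462, 1


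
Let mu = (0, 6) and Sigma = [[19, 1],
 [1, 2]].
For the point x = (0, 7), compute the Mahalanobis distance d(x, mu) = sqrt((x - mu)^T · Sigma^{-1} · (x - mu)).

Step 1 — centre the observation: (x - mu) = (0, 1).

Step 2 — invert Sigma. det(Sigma) = 19·2 - (1)² = 37.
  Sigma^{-1} = (1/det) · [[d, -b], [-b, a]] = [[0.0541, -0.027],
 [-0.027, 0.5135]].

Step 3 — form the quadratic (x - mu)^T · Sigma^{-1} · (x - mu):
  Sigma^{-1} · (x - mu) = (-0.027, 0.5135).
  (x - mu)^T · [Sigma^{-1} · (x - mu)] = (0)·(-0.027) + (1)·(0.5135) = 0.5135.

Step 4 — take square root: d = √(0.5135) ≈ 0.7166.

d(x, mu) = √(0.5135) ≈ 0.7166


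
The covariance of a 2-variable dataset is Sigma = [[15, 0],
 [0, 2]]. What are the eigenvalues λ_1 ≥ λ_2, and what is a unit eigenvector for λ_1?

Step 1 — characteristic polynomial of 2×2 Sigma:
  det(Sigma - λI) = λ² - trace · λ + det = 0.
  trace = 15 + 2 = 17, det = 15·2 - (0)² = 30.
Step 2 — discriminant:
  Δ = trace² - 4·det = 289 - 120 = 169.
Step 3 — eigenvalues:
  λ = (trace ± √Δ)/2 = (17 ± 13)/2,
  λ_1 = 15,  λ_2 = 2.

Step 4 — unit eigenvector for λ_1: Sigma is diagonal, so its eigenvectors are the coordinate axes. λ_1 = 15 is the diagonal entry on the first coordinate axis, hence
  v_1 = (1, 0) (||v_1|| = 1).

λ_1 = 15,  λ_2 = 2;  v_1 ≈ (1, 0)


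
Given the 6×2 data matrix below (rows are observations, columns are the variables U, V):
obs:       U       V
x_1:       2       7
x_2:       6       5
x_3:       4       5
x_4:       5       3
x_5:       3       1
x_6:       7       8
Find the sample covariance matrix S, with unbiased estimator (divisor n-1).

Step 1 — column means:
  mean(U) = (2 + 6 + 4 + 5 + 3 + 7) / 6 = 27/6 = 4.5
  mean(V) = (7 + 5 + 5 + 3 + 1 + 8) / 6 = 29/6 = 4.8333

Step 2 — sample covariance S[i,j] = (1/(n-1)) · Σ_k (x_{k,i} - mean_i) · (x_{k,j} - mean_j), with n-1 = 5.
  S[U,U] = ((-2.5)·(-2.5) + (1.5)·(1.5) + (-0.5)·(-0.5) + (0.5)·(0.5) + (-1.5)·(-1.5) + (2.5)·(2.5)) / 5 = 17.5/5 = 3.5
  S[U,V] = ((-2.5)·(2.1667) + (1.5)·(0.1667) + (-0.5)·(0.1667) + (0.5)·(-1.8333) + (-1.5)·(-3.8333) + (2.5)·(3.1667)) / 5 = 7.5/5 = 1.5
  S[V,V] = ((2.1667)·(2.1667) + (0.1667)·(0.1667) + (0.1667)·(0.1667) + (-1.8333)·(-1.8333) + (-3.8333)·(-3.8333) + (3.1667)·(3.1667)) / 5 = 32.8333/5 = 6.5667

S is symmetric (S[j,i] = S[i,j]). Assembling:

S = [[3.5, 1.5],
 [1.5, 6.5667]]


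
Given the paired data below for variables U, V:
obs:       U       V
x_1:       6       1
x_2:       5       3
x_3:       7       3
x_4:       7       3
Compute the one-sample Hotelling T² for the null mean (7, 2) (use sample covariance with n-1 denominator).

Step 1 — sample mean vector:
  mean(U) = (6 + 5 + 7 + 7) / 4 = 25/4 = 6.25
  mean(V) = (1 + 3 + 3 + 3) / 4 = 10/4 = 2.5
  x̄ = (6.25, 2.5),  deviation x̄ - mu_0 = (6.25, 2.5) - (7, 2) = (-0.75, 0.5).

Step 2 — sample covariance matrix, S[i,j] = (1/(n-1)) · Σ_k (x_{k,i} - mean_i) · (x_{k,j} - mean_j), divisor n-1 = 3:
  S[U,U] = ((-0.25)·(-0.25) + (-1.25)·(-1.25) + (0.75)·(0.75) + (0.75)·(0.75)) / 3 = 2.75/3 = 0.9167
  S[U,V] = ((-0.25)·(-1.5) + (-1.25)·(0.5) + (0.75)·(0.5) + (0.75)·(0.5)) / 3 = 0.5/3 = 0.1667
  S[V,V] = ((-1.5)·(-1.5) + (0.5)·(0.5) + (0.5)·(0.5) + (0.5)·(0.5)) / 3 = 3/3 = 1
  S = [[0.9167, 0.1667],
 [0.1667, 1]].

Step 3 — invert S. det(S) = 0.9167·1 - (0.1667)² = 0.8889.
  S^{-1} = (1/det) · [[d, -b], [-b, a]] = [[1.125, -0.1875],
 [-0.1875, 1.0312]].

Step 4 — quadratic form (x̄ - mu_0)^T · S^{-1} · (x̄ - mu_0):
  S^{-1} · (x̄ - mu_0) = (-0.9375, 0.6562),
  (x̄ - mu_0)^T · [...] = (-0.75)·(-0.9375) + (0.5)·(0.6562) = 1.0313.

Step 5 — scale by n: T² = 4 · 1.0313 = 4.125.

T² ≈ 4.125


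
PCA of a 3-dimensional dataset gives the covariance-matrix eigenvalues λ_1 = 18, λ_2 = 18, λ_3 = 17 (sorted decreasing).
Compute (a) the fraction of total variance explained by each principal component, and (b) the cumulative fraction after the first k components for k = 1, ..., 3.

Step 1 — total variance = trace(Sigma) = Σ λ_i = 18 + 18 + 17 = 53.

Step 2 — fraction explained by component i = λ_i / Σ λ:
  PC1: 18/53 = 0.3396
  PC2: 18/53 = 0.3396
  PC3: 17/53 = 0.3208

Step 3 — cumulative fraction after k components = (λ_1 + ... + λ_k) / Σ λ:
  k = 1: 18/53 = 0.3396
  k = 2: (18 + 18)/53 = 36/53 = 0.6792
  k = 3: (18 + 18 + 17)/53 = 53/53 = 1

Summary (fraction, with percent):

explained: PC1 0.3396 (33.96%), PC2 0.3396 (33.96%), PC3 0.3208 (32.08%);  cumulative: 0.3396, 0.6792, 1


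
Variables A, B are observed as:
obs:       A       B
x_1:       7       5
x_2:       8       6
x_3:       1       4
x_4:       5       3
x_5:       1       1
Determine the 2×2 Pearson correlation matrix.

Step 1 — column means:
  mean(A) = (7 + 8 + 1 + 5 + 1) / 5 = 22/5 = 4.4
  mean(B) = (5 + 6 + 4 + 3 + 1) / 5 = 19/5 = 3.8

Step 2 — sample variances and covariances s[i,j] = (1/(n-1)) · Σ_k (x_{k,i} - mean_i) · (x_{k,j} - mean_j), with n-1 = 4:
  s[A,A] = ((2.6)·(2.6) + (3.6)·(3.6) + (-3.4)·(-3.4) + (0.6)·(0.6) + (-3.4)·(-3.4)) / 4 = 43.2/4 = 10.8
  s[A,B] = ((2.6)·(1.2) + (3.6)·(2.2) + (-3.4)·(0.2) + (0.6)·(-0.8) + (-3.4)·(-2.8)) / 4 = 19.4/4 = 4.85
  s[B,B] = ((1.2)·(1.2) + (2.2)·(2.2) + (0.2)·(0.2) + (-0.8)·(-0.8) + (-2.8)·(-2.8)) / 4 = 14.8/4 = 3.7
  Sample standard deviations s_i = √(s[i,i]):
  s(A) = √(10.8) = 3.2863
  s(B) = √(3.7) = 1.9235

Step 3 — r_{ij} = s_{ij} / (s_i · s_j):
  r[A,A] = 1 (diagonal).
  r[A,B] = 4.85 / (3.2863 · 1.9235) = 4.85 / 6.3214 = 0.7672
  r[B,B] = 1 (diagonal).

R is symmetric with unit diagonal. Assembling:

R = [[1, 0.7672],
 [0.7672, 1]]


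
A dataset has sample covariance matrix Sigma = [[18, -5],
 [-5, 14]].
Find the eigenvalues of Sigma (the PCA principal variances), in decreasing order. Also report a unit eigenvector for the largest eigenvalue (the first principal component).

Step 1 — characteristic polynomial of 2×2 Sigma:
  det(Sigma - λI) = λ² - trace · λ + det = 0.
  trace = 18 + 14 = 32, det = 18·14 - (-5)² = 227.
Step 2 — discriminant:
  Δ = trace² - 4·det = 1024 - 908 = 116.
Step 3 — eigenvalues:
  λ = (trace ± √Δ)/2 = (32 ± 10.7703)/2,
  λ_1 = 21.3852,  λ_2 = 10.6148.

Step 4 — unit eigenvector for λ_1: solve (Sigma - λ_1 I)v = 0. First row:
  (18 - 21.3852)·v_x + (-5)·v_y = 0, i.e. (-3.3852)·v_x + (-5)·v_y = 0,
  so v ∝ (b, λ_1 - a) = (-5, 3.3852); multiply by -1 so the first entry is positive: u = (5, -3.3852).
  ||u|| = √((5)² + (-3.3852)²) = √(36.4593) ≈ 6.0382,
  v_1 = u/||u|| ≈ (0.8281, -0.5606) (||v_1|| = 1).

λ_1 = 21.3852,  λ_2 = 10.6148;  v_1 ≈ (0.8281, -0.5606)
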